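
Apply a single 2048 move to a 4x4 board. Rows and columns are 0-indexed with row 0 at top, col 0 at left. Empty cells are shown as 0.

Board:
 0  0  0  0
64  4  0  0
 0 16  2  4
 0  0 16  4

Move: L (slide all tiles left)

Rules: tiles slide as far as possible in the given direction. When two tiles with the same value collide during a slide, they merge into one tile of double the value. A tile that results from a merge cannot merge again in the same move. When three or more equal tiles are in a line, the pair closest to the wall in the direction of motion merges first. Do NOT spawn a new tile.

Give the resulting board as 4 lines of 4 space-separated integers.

Answer:  0  0  0  0
64  4  0  0
16  2  4  0
16  4  0  0

Derivation:
Slide left:
row 0: [0, 0, 0, 0] -> [0, 0, 0, 0]
row 1: [64, 4, 0, 0] -> [64, 4, 0, 0]
row 2: [0, 16, 2, 4] -> [16, 2, 4, 0]
row 3: [0, 0, 16, 4] -> [16, 4, 0, 0]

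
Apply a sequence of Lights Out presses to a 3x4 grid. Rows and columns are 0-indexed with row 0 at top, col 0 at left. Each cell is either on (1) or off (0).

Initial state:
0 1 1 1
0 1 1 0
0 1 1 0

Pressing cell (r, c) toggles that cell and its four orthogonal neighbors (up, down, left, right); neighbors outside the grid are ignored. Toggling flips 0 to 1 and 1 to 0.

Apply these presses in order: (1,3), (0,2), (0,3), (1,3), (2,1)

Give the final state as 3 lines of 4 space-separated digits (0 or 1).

Answer: 0 0 1 1
0 0 0 1
1 0 0 0

Derivation:
After press 1 at (1,3):
0 1 1 0
0 1 0 1
0 1 1 1

After press 2 at (0,2):
0 0 0 1
0 1 1 1
0 1 1 1

After press 3 at (0,3):
0 0 1 0
0 1 1 0
0 1 1 1

After press 4 at (1,3):
0 0 1 1
0 1 0 1
0 1 1 0

After press 5 at (2,1):
0 0 1 1
0 0 0 1
1 0 0 0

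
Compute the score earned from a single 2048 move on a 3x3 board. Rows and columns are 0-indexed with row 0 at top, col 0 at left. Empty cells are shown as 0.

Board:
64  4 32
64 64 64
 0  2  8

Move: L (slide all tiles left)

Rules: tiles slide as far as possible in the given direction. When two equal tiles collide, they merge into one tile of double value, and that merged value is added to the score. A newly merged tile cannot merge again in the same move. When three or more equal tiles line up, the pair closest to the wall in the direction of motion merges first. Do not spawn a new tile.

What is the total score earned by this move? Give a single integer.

Slide left:
row 0: [64, 4, 32] -> [64, 4, 32]  score +0 (running 0)
row 1: [64, 64, 64] -> [128, 64, 0]  score +128 (running 128)
row 2: [0, 2, 8] -> [2, 8, 0]  score +0 (running 128)
Board after move:
 64   4  32
128  64   0
  2   8   0

Answer: 128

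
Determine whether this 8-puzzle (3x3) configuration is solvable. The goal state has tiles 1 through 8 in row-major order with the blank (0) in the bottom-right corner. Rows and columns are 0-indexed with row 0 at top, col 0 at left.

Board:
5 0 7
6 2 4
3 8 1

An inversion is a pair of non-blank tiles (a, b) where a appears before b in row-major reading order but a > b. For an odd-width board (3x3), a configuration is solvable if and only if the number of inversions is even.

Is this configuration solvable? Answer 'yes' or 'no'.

Answer: yes

Derivation:
Inversions (pairs i<j in row-major order where tile[i] > tile[j] > 0): 18
18 is even, so the puzzle is solvable.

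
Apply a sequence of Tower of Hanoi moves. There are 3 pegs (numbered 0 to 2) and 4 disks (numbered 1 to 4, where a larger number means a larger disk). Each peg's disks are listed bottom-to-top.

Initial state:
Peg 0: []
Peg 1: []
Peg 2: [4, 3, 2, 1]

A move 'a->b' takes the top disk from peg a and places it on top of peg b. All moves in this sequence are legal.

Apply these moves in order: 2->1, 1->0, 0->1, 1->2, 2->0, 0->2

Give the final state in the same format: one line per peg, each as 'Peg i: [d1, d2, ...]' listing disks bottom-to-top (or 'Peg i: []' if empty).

Answer: Peg 0: []
Peg 1: []
Peg 2: [4, 3, 2, 1]

Derivation:
After move 1 (2->1):
Peg 0: []
Peg 1: [1]
Peg 2: [4, 3, 2]

After move 2 (1->0):
Peg 0: [1]
Peg 1: []
Peg 2: [4, 3, 2]

After move 3 (0->1):
Peg 0: []
Peg 1: [1]
Peg 2: [4, 3, 2]

After move 4 (1->2):
Peg 0: []
Peg 1: []
Peg 2: [4, 3, 2, 1]

After move 5 (2->0):
Peg 0: [1]
Peg 1: []
Peg 2: [4, 3, 2]

After move 6 (0->2):
Peg 0: []
Peg 1: []
Peg 2: [4, 3, 2, 1]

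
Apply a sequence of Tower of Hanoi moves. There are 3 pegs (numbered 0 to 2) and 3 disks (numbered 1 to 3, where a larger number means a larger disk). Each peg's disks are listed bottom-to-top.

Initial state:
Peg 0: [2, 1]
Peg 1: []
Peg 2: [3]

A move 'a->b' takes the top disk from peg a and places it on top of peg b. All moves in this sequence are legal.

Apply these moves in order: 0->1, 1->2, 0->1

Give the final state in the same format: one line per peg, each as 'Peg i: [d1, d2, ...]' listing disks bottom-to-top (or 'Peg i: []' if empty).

Answer: Peg 0: []
Peg 1: [2]
Peg 2: [3, 1]

Derivation:
After move 1 (0->1):
Peg 0: [2]
Peg 1: [1]
Peg 2: [3]

After move 2 (1->2):
Peg 0: [2]
Peg 1: []
Peg 2: [3, 1]

After move 3 (0->1):
Peg 0: []
Peg 1: [2]
Peg 2: [3, 1]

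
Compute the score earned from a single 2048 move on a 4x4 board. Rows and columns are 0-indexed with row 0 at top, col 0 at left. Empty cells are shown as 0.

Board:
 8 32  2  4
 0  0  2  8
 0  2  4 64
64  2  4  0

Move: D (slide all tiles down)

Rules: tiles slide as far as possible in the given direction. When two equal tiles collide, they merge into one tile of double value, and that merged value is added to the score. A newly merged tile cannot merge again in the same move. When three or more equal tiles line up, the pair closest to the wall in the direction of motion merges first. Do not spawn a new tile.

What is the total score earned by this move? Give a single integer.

Answer: 16

Derivation:
Slide down:
col 0: [8, 0, 0, 64] -> [0, 0, 8, 64]  score +0 (running 0)
col 1: [32, 0, 2, 2] -> [0, 0, 32, 4]  score +4 (running 4)
col 2: [2, 2, 4, 4] -> [0, 0, 4, 8]  score +12 (running 16)
col 3: [4, 8, 64, 0] -> [0, 4, 8, 64]  score +0 (running 16)
Board after move:
 0  0  0  0
 0  0  0  4
 8 32  4  8
64  4  8 64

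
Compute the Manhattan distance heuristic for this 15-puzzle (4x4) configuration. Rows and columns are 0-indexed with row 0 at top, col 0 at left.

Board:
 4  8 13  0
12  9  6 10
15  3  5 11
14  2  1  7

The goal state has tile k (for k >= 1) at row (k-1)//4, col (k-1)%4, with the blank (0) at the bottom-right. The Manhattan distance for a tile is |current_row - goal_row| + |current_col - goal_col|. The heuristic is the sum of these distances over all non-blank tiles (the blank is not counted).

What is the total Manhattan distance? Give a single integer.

Answer: 43

Derivation:
Tile 4: (0,0)->(0,3) = 3
Tile 8: (0,1)->(1,3) = 3
Tile 13: (0,2)->(3,0) = 5
Tile 12: (1,0)->(2,3) = 4
Tile 9: (1,1)->(2,0) = 2
Tile 6: (1,2)->(1,1) = 1
Tile 10: (1,3)->(2,1) = 3
Tile 15: (2,0)->(3,2) = 3
Tile 3: (2,1)->(0,2) = 3
Tile 5: (2,2)->(1,0) = 3
Tile 11: (2,3)->(2,2) = 1
Tile 14: (3,0)->(3,1) = 1
Tile 2: (3,1)->(0,1) = 3
Tile 1: (3,2)->(0,0) = 5
Tile 7: (3,3)->(1,2) = 3
Sum: 3 + 3 + 5 + 4 + 2 + 1 + 3 + 3 + 3 + 3 + 1 + 1 + 3 + 5 + 3 = 43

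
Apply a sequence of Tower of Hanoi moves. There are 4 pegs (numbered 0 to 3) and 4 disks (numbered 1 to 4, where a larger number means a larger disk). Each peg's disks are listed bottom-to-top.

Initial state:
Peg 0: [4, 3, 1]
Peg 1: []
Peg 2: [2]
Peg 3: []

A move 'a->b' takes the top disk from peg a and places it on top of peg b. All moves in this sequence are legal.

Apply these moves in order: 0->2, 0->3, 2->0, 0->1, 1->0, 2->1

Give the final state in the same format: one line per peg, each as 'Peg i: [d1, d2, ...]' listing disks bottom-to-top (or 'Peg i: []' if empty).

After move 1 (0->2):
Peg 0: [4, 3]
Peg 1: []
Peg 2: [2, 1]
Peg 3: []

After move 2 (0->3):
Peg 0: [4]
Peg 1: []
Peg 2: [2, 1]
Peg 3: [3]

After move 3 (2->0):
Peg 0: [4, 1]
Peg 1: []
Peg 2: [2]
Peg 3: [3]

After move 4 (0->1):
Peg 0: [4]
Peg 1: [1]
Peg 2: [2]
Peg 3: [3]

After move 5 (1->0):
Peg 0: [4, 1]
Peg 1: []
Peg 2: [2]
Peg 3: [3]

After move 6 (2->1):
Peg 0: [4, 1]
Peg 1: [2]
Peg 2: []
Peg 3: [3]

Answer: Peg 0: [4, 1]
Peg 1: [2]
Peg 2: []
Peg 3: [3]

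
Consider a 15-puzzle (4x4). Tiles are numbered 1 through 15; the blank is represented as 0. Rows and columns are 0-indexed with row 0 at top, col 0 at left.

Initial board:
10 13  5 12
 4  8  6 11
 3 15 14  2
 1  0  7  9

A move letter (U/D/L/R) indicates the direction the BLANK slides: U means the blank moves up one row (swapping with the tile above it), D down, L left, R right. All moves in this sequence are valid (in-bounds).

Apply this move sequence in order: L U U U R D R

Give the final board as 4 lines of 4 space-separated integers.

After move 1 (L):
10 13  5 12
 4  8  6 11
 3 15 14  2
 0  1  7  9

After move 2 (U):
10 13  5 12
 4  8  6 11
 0 15 14  2
 3  1  7  9

After move 3 (U):
10 13  5 12
 0  8  6 11
 4 15 14  2
 3  1  7  9

After move 4 (U):
 0 13  5 12
10  8  6 11
 4 15 14  2
 3  1  7  9

After move 5 (R):
13  0  5 12
10  8  6 11
 4 15 14  2
 3  1  7  9

After move 6 (D):
13  8  5 12
10  0  6 11
 4 15 14  2
 3  1  7  9

After move 7 (R):
13  8  5 12
10  6  0 11
 4 15 14  2
 3  1  7  9

Answer: 13  8  5 12
10  6  0 11
 4 15 14  2
 3  1  7  9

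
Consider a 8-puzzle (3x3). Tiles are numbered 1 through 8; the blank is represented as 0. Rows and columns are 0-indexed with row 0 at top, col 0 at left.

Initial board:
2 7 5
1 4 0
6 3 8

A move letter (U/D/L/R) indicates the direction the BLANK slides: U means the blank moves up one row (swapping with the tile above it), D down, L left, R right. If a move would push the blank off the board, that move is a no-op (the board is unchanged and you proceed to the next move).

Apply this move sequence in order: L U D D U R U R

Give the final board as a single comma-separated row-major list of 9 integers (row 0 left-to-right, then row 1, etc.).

After move 1 (L):
2 7 5
1 0 4
6 3 8

After move 2 (U):
2 0 5
1 7 4
6 3 8

After move 3 (D):
2 7 5
1 0 4
6 3 8

After move 4 (D):
2 7 5
1 3 4
6 0 8

After move 5 (U):
2 7 5
1 0 4
6 3 8

After move 6 (R):
2 7 5
1 4 0
6 3 8

After move 7 (U):
2 7 0
1 4 5
6 3 8

After move 8 (R):
2 7 0
1 4 5
6 3 8

Answer: 2, 7, 0, 1, 4, 5, 6, 3, 8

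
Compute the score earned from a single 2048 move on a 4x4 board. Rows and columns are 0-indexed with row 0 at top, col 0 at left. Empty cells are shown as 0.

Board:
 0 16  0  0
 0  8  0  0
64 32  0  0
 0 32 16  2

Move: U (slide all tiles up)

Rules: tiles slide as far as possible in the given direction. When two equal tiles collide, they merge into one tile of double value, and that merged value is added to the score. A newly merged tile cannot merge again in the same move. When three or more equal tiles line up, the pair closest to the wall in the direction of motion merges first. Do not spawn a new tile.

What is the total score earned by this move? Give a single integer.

Slide up:
col 0: [0, 0, 64, 0] -> [64, 0, 0, 0]  score +0 (running 0)
col 1: [16, 8, 32, 32] -> [16, 8, 64, 0]  score +64 (running 64)
col 2: [0, 0, 0, 16] -> [16, 0, 0, 0]  score +0 (running 64)
col 3: [0, 0, 0, 2] -> [2, 0, 0, 0]  score +0 (running 64)
Board after move:
64 16 16  2
 0  8  0  0
 0 64  0  0
 0  0  0  0

Answer: 64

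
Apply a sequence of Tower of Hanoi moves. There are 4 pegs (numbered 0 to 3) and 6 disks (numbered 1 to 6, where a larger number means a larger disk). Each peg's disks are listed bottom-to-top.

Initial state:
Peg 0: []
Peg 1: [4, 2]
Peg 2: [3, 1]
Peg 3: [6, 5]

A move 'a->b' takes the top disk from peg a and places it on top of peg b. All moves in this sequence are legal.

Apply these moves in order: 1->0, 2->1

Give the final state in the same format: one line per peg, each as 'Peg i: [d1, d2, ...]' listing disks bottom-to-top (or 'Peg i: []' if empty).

After move 1 (1->0):
Peg 0: [2]
Peg 1: [4]
Peg 2: [3, 1]
Peg 3: [6, 5]

After move 2 (2->1):
Peg 0: [2]
Peg 1: [4, 1]
Peg 2: [3]
Peg 3: [6, 5]

Answer: Peg 0: [2]
Peg 1: [4, 1]
Peg 2: [3]
Peg 3: [6, 5]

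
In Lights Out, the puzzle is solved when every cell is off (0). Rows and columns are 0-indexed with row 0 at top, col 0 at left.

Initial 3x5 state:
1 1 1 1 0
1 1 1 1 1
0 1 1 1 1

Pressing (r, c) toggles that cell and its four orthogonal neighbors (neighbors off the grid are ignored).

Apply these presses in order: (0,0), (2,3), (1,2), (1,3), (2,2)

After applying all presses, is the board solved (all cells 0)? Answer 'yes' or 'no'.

Answer: yes

Derivation:
After press 1 at (0,0):
0 0 1 1 0
0 1 1 1 1
0 1 1 1 1

After press 2 at (2,3):
0 0 1 1 0
0 1 1 0 1
0 1 0 0 0

After press 3 at (1,2):
0 0 0 1 0
0 0 0 1 1
0 1 1 0 0

After press 4 at (1,3):
0 0 0 0 0
0 0 1 0 0
0 1 1 1 0

After press 5 at (2,2):
0 0 0 0 0
0 0 0 0 0
0 0 0 0 0

Lights still on: 0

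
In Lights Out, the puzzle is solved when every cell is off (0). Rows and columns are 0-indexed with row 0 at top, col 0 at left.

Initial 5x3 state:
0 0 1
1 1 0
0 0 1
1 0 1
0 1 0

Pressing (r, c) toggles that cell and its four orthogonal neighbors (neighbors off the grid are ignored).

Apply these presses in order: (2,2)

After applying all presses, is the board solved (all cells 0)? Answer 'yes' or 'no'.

Answer: no

Derivation:
After press 1 at (2,2):
0 0 1
1 1 1
0 1 0
1 0 0
0 1 0

Lights still on: 7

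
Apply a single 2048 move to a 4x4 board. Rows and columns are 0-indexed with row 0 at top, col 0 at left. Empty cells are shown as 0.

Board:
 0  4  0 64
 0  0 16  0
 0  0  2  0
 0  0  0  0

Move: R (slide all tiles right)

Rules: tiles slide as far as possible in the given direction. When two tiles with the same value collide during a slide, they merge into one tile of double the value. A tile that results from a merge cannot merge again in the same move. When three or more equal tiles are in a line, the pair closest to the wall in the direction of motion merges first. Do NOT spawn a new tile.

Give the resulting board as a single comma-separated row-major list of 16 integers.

Slide right:
row 0: [0, 4, 0, 64] -> [0, 0, 4, 64]
row 1: [0, 0, 16, 0] -> [0, 0, 0, 16]
row 2: [0, 0, 2, 0] -> [0, 0, 0, 2]
row 3: [0, 0, 0, 0] -> [0, 0, 0, 0]

Answer: 0, 0, 4, 64, 0, 0, 0, 16, 0, 0, 0, 2, 0, 0, 0, 0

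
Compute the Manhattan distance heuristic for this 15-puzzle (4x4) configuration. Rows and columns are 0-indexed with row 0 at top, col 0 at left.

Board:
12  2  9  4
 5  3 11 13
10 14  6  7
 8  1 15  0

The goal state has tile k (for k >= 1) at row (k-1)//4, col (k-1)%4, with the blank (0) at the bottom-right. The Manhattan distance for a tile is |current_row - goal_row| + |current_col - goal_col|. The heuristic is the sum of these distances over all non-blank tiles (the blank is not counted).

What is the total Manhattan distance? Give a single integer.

Answer: 32

Derivation:
Tile 12: at (0,0), goal (2,3), distance |0-2|+|0-3| = 5
Tile 2: at (0,1), goal (0,1), distance |0-0|+|1-1| = 0
Tile 9: at (0,2), goal (2,0), distance |0-2|+|2-0| = 4
Tile 4: at (0,3), goal (0,3), distance |0-0|+|3-3| = 0
Tile 5: at (1,0), goal (1,0), distance |1-1|+|0-0| = 0
Tile 3: at (1,1), goal (0,2), distance |1-0|+|1-2| = 2
Tile 11: at (1,2), goal (2,2), distance |1-2|+|2-2| = 1
Tile 13: at (1,3), goal (3,0), distance |1-3|+|3-0| = 5
Tile 10: at (2,0), goal (2,1), distance |2-2|+|0-1| = 1
Tile 14: at (2,1), goal (3,1), distance |2-3|+|1-1| = 1
Tile 6: at (2,2), goal (1,1), distance |2-1|+|2-1| = 2
Tile 7: at (2,3), goal (1,2), distance |2-1|+|3-2| = 2
Tile 8: at (3,0), goal (1,3), distance |3-1|+|0-3| = 5
Tile 1: at (3,1), goal (0,0), distance |3-0|+|1-0| = 4
Tile 15: at (3,2), goal (3,2), distance |3-3|+|2-2| = 0
Sum: 5 + 0 + 4 + 0 + 0 + 2 + 1 + 5 + 1 + 1 + 2 + 2 + 5 + 4 + 0 = 32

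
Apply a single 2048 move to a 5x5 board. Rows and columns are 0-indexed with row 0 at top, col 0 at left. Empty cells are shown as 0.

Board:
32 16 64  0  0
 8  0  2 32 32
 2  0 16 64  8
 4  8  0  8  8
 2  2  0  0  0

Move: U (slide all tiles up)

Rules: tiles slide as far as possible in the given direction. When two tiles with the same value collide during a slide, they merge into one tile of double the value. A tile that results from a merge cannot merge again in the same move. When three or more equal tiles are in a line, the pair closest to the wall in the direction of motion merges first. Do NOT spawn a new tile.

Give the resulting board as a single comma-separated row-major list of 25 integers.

Slide up:
col 0: [32, 8, 2, 4, 2] -> [32, 8, 2, 4, 2]
col 1: [16, 0, 0, 8, 2] -> [16, 8, 2, 0, 0]
col 2: [64, 2, 16, 0, 0] -> [64, 2, 16, 0, 0]
col 3: [0, 32, 64, 8, 0] -> [32, 64, 8, 0, 0]
col 4: [0, 32, 8, 8, 0] -> [32, 16, 0, 0, 0]

Answer: 32, 16, 64, 32, 32, 8, 8, 2, 64, 16, 2, 2, 16, 8, 0, 4, 0, 0, 0, 0, 2, 0, 0, 0, 0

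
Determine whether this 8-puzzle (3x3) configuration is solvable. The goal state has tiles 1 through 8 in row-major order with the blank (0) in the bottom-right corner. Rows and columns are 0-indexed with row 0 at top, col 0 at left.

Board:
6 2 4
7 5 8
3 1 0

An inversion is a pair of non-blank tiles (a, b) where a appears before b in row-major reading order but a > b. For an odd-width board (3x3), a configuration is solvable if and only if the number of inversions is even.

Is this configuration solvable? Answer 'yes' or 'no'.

Answer: yes

Derivation:
Inversions (pairs i<j in row-major order where tile[i] > tile[j] > 0): 16
16 is even, so the puzzle is solvable.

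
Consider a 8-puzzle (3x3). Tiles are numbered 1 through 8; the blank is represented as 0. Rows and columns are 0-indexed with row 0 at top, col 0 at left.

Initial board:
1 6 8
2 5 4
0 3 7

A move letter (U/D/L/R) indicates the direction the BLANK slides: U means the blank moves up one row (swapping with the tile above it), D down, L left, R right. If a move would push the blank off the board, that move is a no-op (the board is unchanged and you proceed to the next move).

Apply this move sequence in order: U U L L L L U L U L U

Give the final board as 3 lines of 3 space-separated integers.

After move 1 (U):
1 6 8
0 5 4
2 3 7

After move 2 (U):
0 6 8
1 5 4
2 3 7

After move 3 (L):
0 6 8
1 5 4
2 3 7

After move 4 (L):
0 6 8
1 5 4
2 3 7

After move 5 (L):
0 6 8
1 5 4
2 3 7

After move 6 (L):
0 6 8
1 5 4
2 3 7

After move 7 (U):
0 6 8
1 5 4
2 3 7

After move 8 (L):
0 6 8
1 5 4
2 3 7

After move 9 (U):
0 6 8
1 5 4
2 3 7

After move 10 (L):
0 6 8
1 5 4
2 3 7

After move 11 (U):
0 6 8
1 5 4
2 3 7

Answer: 0 6 8
1 5 4
2 3 7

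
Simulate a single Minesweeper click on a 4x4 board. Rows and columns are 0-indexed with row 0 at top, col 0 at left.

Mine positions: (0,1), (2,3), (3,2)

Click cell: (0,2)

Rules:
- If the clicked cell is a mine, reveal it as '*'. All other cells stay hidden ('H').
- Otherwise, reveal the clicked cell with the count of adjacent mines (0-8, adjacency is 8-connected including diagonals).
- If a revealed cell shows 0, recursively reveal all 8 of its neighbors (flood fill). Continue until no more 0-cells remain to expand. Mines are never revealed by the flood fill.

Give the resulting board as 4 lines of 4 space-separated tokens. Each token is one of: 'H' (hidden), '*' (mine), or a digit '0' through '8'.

H H 1 H
H H H H
H H H H
H H H H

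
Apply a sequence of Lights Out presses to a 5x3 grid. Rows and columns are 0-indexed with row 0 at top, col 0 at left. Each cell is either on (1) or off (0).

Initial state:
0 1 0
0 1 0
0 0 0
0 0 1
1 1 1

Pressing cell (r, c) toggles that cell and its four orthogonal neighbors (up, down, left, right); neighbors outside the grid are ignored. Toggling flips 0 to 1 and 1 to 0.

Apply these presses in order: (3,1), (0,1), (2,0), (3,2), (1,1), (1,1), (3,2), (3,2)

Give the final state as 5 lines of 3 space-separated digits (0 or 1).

After press 1 at (3,1):
0 1 0
0 1 0
0 1 0
1 1 0
1 0 1

After press 2 at (0,1):
1 0 1
0 0 0
0 1 0
1 1 0
1 0 1

After press 3 at (2,0):
1 0 1
1 0 0
1 0 0
0 1 0
1 0 1

After press 4 at (3,2):
1 0 1
1 0 0
1 0 1
0 0 1
1 0 0

After press 5 at (1,1):
1 1 1
0 1 1
1 1 1
0 0 1
1 0 0

After press 6 at (1,1):
1 0 1
1 0 0
1 0 1
0 0 1
1 0 0

After press 7 at (3,2):
1 0 1
1 0 0
1 0 0
0 1 0
1 0 1

After press 8 at (3,2):
1 0 1
1 0 0
1 0 1
0 0 1
1 0 0

Answer: 1 0 1
1 0 0
1 0 1
0 0 1
1 0 0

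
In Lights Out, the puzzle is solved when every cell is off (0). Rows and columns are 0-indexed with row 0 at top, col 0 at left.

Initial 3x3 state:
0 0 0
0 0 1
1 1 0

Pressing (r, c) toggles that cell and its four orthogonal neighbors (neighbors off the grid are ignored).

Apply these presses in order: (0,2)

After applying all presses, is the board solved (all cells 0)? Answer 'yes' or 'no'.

Answer: no

Derivation:
After press 1 at (0,2):
0 1 1
0 0 0
1 1 0

Lights still on: 4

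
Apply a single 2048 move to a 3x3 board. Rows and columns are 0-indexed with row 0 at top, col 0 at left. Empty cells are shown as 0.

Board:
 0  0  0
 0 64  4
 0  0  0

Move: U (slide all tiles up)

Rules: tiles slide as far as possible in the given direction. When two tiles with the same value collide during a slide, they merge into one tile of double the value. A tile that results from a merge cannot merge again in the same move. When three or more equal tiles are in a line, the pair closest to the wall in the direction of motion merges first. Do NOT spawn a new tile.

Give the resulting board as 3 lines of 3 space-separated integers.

Answer:  0 64  4
 0  0  0
 0  0  0

Derivation:
Slide up:
col 0: [0, 0, 0] -> [0, 0, 0]
col 1: [0, 64, 0] -> [64, 0, 0]
col 2: [0, 4, 0] -> [4, 0, 0]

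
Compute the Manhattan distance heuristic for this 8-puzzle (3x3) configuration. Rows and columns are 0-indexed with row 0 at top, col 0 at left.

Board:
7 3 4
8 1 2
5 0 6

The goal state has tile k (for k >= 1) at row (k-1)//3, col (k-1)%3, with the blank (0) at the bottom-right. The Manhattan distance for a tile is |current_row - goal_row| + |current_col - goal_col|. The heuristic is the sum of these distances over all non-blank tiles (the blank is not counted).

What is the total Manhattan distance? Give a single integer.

Tile 7: (0,0)->(2,0) = 2
Tile 3: (0,1)->(0,2) = 1
Tile 4: (0,2)->(1,0) = 3
Tile 8: (1,0)->(2,1) = 2
Tile 1: (1,1)->(0,0) = 2
Tile 2: (1,2)->(0,1) = 2
Tile 5: (2,0)->(1,1) = 2
Tile 6: (2,2)->(1,2) = 1
Sum: 2 + 1 + 3 + 2 + 2 + 2 + 2 + 1 = 15

Answer: 15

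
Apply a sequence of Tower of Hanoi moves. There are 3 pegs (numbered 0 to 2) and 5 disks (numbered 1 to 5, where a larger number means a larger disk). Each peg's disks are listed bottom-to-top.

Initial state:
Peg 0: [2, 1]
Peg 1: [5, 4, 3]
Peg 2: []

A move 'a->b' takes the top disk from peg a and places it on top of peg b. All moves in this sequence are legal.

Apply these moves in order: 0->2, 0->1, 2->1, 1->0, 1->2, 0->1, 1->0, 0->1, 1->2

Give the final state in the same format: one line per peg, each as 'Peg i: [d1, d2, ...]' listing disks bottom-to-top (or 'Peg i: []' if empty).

After move 1 (0->2):
Peg 0: [2]
Peg 1: [5, 4, 3]
Peg 2: [1]

After move 2 (0->1):
Peg 0: []
Peg 1: [5, 4, 3, 2]
Peg 2: [1]

After move 3 (2->1):
Peg 0: []
Peg 1: [5, 4, 3, 2, 1]
Peg 2: []

After move 4 (1->0):
Peg 0: [1]
Peg 1: [5, 4, 3, 2]
Peg 2: []

After move 5 (1->2):
Peg 0: [1]
Peg 1: [5, 4, 3]
Peg 2: [2]

After move 6 (0->1):
Peg 0: []
Peg 1: [5, 4, 3, 1]
Peg 2: [2]

After move 7 (1->0):
Peg 0: [1]
Peg 1: [5, 4, 3]
Peg 2: [2]

After move 8 (0->1):
Peg 0: []
Peg 1: [5, 4, 3, 1]
Peg 2: [2]

After move 9 (1->2):
Peg 0: []
Peg 1: [5, 4, 3]
Peg 2: [2, 1]

Answer: Peg 0: []
Peg 1: [5, 4, 3]
Peg 2: [2, 1]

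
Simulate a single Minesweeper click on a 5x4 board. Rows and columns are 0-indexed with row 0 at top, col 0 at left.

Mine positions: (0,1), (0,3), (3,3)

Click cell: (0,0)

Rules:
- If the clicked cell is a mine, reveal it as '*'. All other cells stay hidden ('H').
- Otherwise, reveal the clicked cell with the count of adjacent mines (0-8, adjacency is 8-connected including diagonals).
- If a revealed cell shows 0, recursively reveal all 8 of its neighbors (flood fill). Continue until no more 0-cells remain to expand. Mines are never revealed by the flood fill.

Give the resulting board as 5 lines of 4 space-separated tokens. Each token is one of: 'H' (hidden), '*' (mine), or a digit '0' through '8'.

1 H H H
H H H H
H H H H
H H H H
H H H H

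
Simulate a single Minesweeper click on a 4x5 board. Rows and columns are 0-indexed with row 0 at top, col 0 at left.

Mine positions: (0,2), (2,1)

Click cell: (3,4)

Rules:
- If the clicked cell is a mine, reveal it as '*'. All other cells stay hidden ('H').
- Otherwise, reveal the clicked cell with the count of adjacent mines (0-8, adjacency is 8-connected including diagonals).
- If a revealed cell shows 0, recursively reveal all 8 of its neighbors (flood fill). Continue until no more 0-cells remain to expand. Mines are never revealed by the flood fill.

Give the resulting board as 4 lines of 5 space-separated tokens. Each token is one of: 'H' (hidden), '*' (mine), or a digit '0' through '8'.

H H H 1 0
H H 2 1 0
H H 1 0 0
H H 1 0 0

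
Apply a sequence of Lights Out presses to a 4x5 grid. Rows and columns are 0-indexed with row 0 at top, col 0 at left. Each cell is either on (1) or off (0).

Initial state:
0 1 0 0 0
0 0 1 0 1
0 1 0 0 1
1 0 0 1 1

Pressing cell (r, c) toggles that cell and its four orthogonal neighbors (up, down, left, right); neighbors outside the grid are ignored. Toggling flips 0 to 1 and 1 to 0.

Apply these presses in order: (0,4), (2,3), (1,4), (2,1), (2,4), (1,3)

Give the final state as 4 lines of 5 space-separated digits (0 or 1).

Answer: 0 1 0 0 0
0 1 0 1 1
1 0 0 1 0
1 1 0 0 0

Derivation:
After press 1 at (0,4):
0 1 0 1 1
0 0 1 0 0
0 1 0 0 1
1 0 0 1 1

After press 2 at (2,3):
0 1 0 1 1
0 0 1 1 0
0 1 1 1 0
1 0 0 0 1

After press 3 at (1,4):
0 1 0 1 0
0 0 1 0 1
0 1 1 1 1
1 0 0 0 1

After press 4 at (2,1):
0 1 0 1 0
0 1 1 0 1
1 0 0 1 1
1 1 0 0 1

After press 5 at (2,4):
0 1 0 1 0
0 1 1 0 0
1 0 0 0 0
1 1 0 0 0

After press 6 at (1,3):
0 1 0 0 0
0 1 0 1 1
1 0 0 1 0
1 1 0 0 0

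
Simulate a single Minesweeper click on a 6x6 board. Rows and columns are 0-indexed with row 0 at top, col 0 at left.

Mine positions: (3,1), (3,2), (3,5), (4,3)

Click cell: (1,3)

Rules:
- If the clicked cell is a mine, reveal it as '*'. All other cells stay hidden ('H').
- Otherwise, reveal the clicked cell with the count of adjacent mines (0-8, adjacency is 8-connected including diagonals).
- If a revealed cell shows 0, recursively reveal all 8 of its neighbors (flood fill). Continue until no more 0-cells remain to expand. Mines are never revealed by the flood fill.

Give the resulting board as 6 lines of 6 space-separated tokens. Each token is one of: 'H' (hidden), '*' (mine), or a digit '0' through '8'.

0 0 0 0 0 0
0 0 0 0 0 0
1 2 2 1 1 1
H H H H H H
H H H H H H
H H H H H H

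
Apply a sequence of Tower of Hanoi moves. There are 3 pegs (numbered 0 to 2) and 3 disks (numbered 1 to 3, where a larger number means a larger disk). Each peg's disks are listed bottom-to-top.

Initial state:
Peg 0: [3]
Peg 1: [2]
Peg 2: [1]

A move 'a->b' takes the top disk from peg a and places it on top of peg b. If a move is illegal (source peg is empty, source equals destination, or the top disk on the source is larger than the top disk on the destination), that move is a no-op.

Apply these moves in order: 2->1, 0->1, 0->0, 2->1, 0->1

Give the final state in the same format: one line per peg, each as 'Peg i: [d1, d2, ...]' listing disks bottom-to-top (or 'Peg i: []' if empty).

After move 1 (2->1):
Peg 0: [3]
Peg 1: [2, 1]
Peg 2: []

After move 2 (0->1):
Peg 0: [3]
Peg 1: [2, 1]
Peg 2: []

After move 3 (0->0):
Peg 0: [3]
Peg 1: [2, 1]
Peg 2: []

After move 4 (2->1):
Peg 0: [3]
Peg 1: [2, 1]
Peg 2: []

After move 5 (0->1):
Peg 0: [3]
Peg 1: [2, 1]
Peg 2: []

Answer: Peg 0: [3]
Peg 1: [2, 1]
Peg 2: []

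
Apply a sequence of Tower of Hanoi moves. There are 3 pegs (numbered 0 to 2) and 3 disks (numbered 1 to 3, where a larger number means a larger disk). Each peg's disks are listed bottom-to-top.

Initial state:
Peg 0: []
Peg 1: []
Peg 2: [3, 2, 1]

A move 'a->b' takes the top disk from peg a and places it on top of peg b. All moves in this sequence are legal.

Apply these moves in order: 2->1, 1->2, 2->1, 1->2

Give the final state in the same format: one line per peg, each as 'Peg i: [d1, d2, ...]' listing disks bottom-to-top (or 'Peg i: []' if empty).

After move 1 (2->1):
Peg 0: []
Peg 1: [1]
Peg 2: [3, 2]

After move 2 (1->2):
Peg 0: []
Peg 1: []
Peg 2: [3, 2, 1]

After move 3 (2->1):
Peg 0: []
Peg 1: [1]
Peg 2: [3, 2]

After move 4 (1->2):
Peg 0: []
Peg 1: []
Peg 2: [3, 2, 1]

Answer: Peg 0: []
Peg 1: []
Peg 2: [3, 2, 1]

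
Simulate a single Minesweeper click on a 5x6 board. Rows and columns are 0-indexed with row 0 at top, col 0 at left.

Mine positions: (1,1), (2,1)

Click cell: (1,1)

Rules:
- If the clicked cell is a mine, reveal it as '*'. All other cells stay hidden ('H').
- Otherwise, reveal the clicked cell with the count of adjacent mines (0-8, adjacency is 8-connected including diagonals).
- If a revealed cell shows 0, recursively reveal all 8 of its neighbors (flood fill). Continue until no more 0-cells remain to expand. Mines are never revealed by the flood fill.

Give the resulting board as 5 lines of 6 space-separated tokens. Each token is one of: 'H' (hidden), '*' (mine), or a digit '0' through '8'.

H H H H H H
H * H H H H
H H H H H H
H H H H H H
H H H H H H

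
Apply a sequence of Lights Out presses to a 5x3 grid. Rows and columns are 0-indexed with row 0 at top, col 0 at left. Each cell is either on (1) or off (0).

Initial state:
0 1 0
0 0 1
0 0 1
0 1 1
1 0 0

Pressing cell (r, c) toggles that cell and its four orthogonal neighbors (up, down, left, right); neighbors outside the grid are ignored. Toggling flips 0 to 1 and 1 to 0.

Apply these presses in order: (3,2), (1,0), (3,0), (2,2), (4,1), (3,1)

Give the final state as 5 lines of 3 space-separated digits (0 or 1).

Answer: 1 1 0
1 1 0
0 0 1
0 1 0
1 0 0

Derivation:
After press 1 at (3,2):
0 1 0
0 0 1
0 0 0
0 0 0
1 0 1

After press 2 at (1,0):
1 1 0
1 1 1
1 0 0
0 0 0
1 0 1

After press 3 at (3,0):
1 1 0
1 1 1
0 0 0
1 1 0
0 0 1

After press 4 at (2,2):
1 1 0
1 1 0
0 1 1
1 1 1
0 0 1

After press 5 at (4,1):
1 1 0
1 1 0
0 1 1
1 0 1
1 1 0

After press 6 at (3,1):
1 1 0
1 1 0
0 0 1
0 1 0
1 0 0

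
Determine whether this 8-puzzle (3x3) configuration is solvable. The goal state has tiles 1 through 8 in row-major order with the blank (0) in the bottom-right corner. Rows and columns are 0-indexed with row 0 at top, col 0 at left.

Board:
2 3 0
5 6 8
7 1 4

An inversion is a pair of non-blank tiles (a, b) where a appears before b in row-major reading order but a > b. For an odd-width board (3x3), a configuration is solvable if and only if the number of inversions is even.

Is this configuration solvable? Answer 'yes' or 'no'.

Answer: no

Derivation:
Inversions (pairs i<j in row-major order where tile[i] > tile[j] > 0): 11
11 is odd, so the puzzle is not solvable.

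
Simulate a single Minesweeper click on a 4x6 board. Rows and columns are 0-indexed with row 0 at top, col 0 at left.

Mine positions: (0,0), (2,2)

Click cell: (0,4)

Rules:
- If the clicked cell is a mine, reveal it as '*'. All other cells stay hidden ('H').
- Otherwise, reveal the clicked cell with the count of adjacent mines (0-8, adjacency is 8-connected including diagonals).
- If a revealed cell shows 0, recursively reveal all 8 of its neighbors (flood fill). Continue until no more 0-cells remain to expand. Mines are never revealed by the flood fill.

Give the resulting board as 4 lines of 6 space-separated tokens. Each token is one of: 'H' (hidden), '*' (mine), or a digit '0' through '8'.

H 1 0 0 0 0
H 2 1 1 0 0
H H H 1 0 0
H H H 1 0 0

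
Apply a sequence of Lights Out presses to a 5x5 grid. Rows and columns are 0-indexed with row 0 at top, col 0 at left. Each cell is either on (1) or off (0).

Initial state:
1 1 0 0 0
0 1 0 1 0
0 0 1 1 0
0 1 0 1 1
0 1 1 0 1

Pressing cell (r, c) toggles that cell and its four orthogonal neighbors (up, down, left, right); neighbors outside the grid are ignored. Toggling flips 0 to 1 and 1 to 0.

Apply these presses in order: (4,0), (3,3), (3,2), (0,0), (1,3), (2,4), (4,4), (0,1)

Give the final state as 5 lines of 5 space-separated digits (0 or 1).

After press 1 at (4,0):
1 1 0 0 0
0 1 0 1 0
0 0 1 1 0
1 1 0 1 1
1 0 1 0 1

After press 2 at (3,3):
1 1 0 0 0
0 1 0 1 0
0 0 1 0 0
1 1 1 0 0
1 0 1 1 1

After press 3 at (3,2):
1 1 0 0 0
0 1 0 1 0
0 0 0 0 0
1 0 0 1 0
1 0 0 1 1

After press 4 at (0,0):
0 0 0 0 0
1 1 0 1 0
0 0 0 0 0
1 0 0 1 0
1 0 0 1 1

After press 5 at (1,3):
0 0 0 1 0
1 1 1 0 1
0 0 0 1 0
1 0 0 1 0
1 0 0 1 1

After press 6 at (2,4):
0 0 0 1 0
1 1 1 0 0
0 0 0 0 1
1 0 0 1 1
1 0 0 1 1

After press 7 at (4,4):
0 0 0 1 0
1 1 1 0 0
0 0 0 0 1
1 0 0 1 0
1 0 0 0 0

After press 8 at (0,1):
1 1 1 1 0
1 0 1 0 0
0 0 0 0 1
1 0 0 1 0
1 0 0 0 0

Answer: 1 1 1 1 0
1 0 1 0 0
0 0 0 0 1
1 0 0 1 0
1 0 0 0 0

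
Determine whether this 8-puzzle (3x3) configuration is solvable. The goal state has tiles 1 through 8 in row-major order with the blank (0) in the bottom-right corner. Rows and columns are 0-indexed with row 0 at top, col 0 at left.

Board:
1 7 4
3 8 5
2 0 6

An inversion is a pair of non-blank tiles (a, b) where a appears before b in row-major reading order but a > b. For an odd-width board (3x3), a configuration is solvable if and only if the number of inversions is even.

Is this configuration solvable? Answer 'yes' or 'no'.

Inversions (pairs i<j in row-major order where tile[i] > tile[j] > 0): 12
12 is even, so the puzzle is solvable.

Answer: yes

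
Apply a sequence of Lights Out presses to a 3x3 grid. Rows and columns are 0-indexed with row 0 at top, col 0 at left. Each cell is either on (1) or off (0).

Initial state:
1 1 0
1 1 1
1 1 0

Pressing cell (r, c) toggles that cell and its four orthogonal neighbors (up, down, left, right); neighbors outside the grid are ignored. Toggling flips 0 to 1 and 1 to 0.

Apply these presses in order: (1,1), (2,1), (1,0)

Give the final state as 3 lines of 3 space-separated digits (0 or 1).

After press 1 at (1,1):
1 0 0
0 0 0
1 0 0

After press 2 at (2,1):
1 0 0
0 1 0
0 1 1

After press 3 at (1,0):
0 0 0
1 0 0
1 1 1

Answer: 0 0 0
1 0 0
1 1 1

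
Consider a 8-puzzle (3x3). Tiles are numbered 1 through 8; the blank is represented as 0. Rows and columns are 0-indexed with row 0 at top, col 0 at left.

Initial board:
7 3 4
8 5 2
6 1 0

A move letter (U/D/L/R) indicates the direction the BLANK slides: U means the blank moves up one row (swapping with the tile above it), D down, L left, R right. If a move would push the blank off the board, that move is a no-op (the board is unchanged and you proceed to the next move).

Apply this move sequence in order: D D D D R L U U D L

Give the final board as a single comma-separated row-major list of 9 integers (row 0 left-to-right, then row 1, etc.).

Answer: 7, 3, 4, 0, 8, 2, 6, 5, 1

Derivation:
After move 1 (D):
7 3 4
8 5 2
6 1 0

After move 2 (D):
7 3 4
8 5 2
6 1 0

After move 3 (D):
7 3 4
8 5 2
6 1 0

After move 4 (D):
7 3 4
8 5 2
6 1 0

After move 5 (R):
7 3 4
8 5 2
6 1 0

After move 6 (L):
7 3 4
8 5 2
6 0 1

After move 7 (U):
7 3 4
8 0 2
6 5 1

After move 8 (U):
7 0 4
8 3 2
6 5 1

After move 9 (D):
7 3 4
8 0 2
6 5 1

After move 10 (L):
7 3 4
0 8 2
6 5 1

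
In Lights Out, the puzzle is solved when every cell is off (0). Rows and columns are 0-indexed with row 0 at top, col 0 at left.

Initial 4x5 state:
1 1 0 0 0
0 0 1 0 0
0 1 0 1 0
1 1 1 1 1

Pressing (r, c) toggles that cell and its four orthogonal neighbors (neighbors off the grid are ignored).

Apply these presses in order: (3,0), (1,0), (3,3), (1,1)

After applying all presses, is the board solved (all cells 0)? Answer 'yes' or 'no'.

Answer: yes

Derivation:
After press 1 at (3,0):
1 1 0 0 0
0 0 1 0 0
1 1 0 1 0
0 0 1 1 1

After press 2 at (1,0):
0 1 0 0 0
1 1 1 0 0
0 1 0 1 0
0 0 1 1 1

After press 3 at (3,3):
0 1 0 0 0
1 1 1 0 0
0 1 0 0 0
0 0 0 0 0

After press 4 at (1,1):
0 0 0 0 0
0 0 0 0 0
0 0 0 0 0
0 0 0 0 0

Lights still on: 0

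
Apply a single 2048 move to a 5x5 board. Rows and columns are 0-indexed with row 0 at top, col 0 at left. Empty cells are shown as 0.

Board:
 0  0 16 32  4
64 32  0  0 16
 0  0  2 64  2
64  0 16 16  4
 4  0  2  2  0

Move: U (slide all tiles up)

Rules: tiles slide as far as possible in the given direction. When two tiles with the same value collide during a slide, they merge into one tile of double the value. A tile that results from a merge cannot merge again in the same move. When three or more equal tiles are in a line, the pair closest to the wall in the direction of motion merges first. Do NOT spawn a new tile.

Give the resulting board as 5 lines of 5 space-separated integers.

Answer: 128  32  16  32   4
  4   0   2  64  16
  0   0  16  16   2
  0   0   2   2   4
  0   0   0   0   0

Derivation:
Slide up:
col 0: [0, 64, 0, 64, 4] -> [128, 4, 0, 0, 0]
col 1: [0, 32, 0, 0, 0] -> [32, 0, 0, 0, 0]
col 2: [16, 0, 2, 16, 2] -> [16, 2, 16, 2, 0]
col 3: [32, 0, 64, 16, 2] -> [32, 64, 16, 2, 0]
col 4: [4, 16, 2, 4, 0] -> [4, 16, 2, 4, 0]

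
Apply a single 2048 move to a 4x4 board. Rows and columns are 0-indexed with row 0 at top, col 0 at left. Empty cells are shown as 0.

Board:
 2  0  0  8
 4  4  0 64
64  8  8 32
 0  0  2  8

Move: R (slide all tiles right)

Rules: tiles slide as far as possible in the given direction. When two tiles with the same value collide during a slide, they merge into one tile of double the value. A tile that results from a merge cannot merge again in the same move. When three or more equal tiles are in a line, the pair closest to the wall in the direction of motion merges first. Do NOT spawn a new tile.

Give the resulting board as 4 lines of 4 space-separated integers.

Answer:  0  0  2  8
 0  0  8 64
 0 64 16 32
 0  0  2  8

Derivation:
Slide right:
row 0: [2, 0, 0, 8] -> [0, 0, 2, 8]
row 1: [4, 4, 0, 64] -> [0, 0, 8, 64]
row 2: [64, 8, 8, 32] -> [0, 64, 16, 32]
row 3: [0, 0, 2, 8] -> [0, 0, 2, 8]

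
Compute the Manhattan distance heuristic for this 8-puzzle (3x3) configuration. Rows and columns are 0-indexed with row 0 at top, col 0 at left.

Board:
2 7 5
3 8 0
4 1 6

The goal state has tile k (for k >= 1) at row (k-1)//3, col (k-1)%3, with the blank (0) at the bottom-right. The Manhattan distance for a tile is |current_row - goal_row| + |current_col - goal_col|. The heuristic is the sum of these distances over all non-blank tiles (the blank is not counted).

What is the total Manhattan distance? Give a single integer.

Answer: 15

Derivation:
Tile 2: (0,0)->(0,1) = 1
Tile 7: (0,1)->(2,0) = 3
Tile 5: (0,2)->(1,1) = 2
Tile 3: (1,0)->(0,2) = 3
Tile 8: (1,1)->(2,1) = 1
Tile 4: (2,0)->(1,0) = 1
Tile 1: (2,1)->(0,0) = 3
Tile 6: (2,2)->(1,2) = 1
Sum: 1 + 3 + 2 + 3 + 1 + 1 + 3 + 1 = 15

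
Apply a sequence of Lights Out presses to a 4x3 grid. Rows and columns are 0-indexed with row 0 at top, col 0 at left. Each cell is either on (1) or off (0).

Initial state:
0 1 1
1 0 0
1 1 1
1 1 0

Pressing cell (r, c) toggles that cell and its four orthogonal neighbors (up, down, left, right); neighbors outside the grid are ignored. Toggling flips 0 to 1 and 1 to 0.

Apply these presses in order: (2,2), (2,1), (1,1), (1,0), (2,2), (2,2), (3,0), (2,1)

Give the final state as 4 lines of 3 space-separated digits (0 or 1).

After press 1 at (2,2):
0 1 1
1 0 1
1 0 0
1 1 1

After press 2 at (2,1):
0 1 1
1 1 1
0 1 1
1 0 1

After press 3 at (1,1):
0 0 1
0 0 0
0 0 1
1 0 1

After press 4 at (1,0):
1 0 1
1 1 0
1 0 1
1 0 1

After press 5 at (2,2):
1 0 1
1 1 1
1 1 0
1 0 0

After press 6 at (2,2):
1 0 1
1 1 0
1 0 1
1 0 1

After press 7 at (3,0):
1 0 1
1 1 0
0 0 1
0 1 1

After press 8 at (2,1):
1 0 1
1 0 0
1 1 0
0 0 1

Answer: 1 0 1
1 0 0
1 1 0
0 0 1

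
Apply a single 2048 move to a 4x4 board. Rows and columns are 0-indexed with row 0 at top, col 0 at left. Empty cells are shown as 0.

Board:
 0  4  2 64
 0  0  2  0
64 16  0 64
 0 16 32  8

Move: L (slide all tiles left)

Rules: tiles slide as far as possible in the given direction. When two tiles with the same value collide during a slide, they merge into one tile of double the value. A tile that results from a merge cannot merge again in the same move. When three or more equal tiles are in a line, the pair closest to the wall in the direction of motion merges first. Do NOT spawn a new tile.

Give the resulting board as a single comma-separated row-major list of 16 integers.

Slide left:
row 0: [0, 4, 2, 64] -> [4, 2, 64, 0]
row 1: [0, 0, 2, 0] -> [2, 0, 0, 0]
row 2: [64, 16, 0, 64] -> [64, 16, 64, 0]
row 3: [0, 16, 32, 8] -> [16, 32, 8, 0]

Answer: 4, 2, 64, 0, 2, 0, 0, 0, 64, 16, 64, 0, 16, 32, 8, 0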